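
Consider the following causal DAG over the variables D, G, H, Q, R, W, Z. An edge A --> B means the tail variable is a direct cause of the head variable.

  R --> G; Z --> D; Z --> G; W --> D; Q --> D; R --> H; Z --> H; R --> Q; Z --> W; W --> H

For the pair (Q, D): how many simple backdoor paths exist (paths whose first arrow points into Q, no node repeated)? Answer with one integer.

A backdoor path from Q to D is any simple undirected path whose first edge points into Q (i.e. leaves Q via a parent).
Parents of Q: {R}.
Enumerating:
  P1: Q <- R -> G <- Z -> W -> D
  P2: Q <- R -> G <- Z -> H <- W -> D
  P3: Q <- R -> G <- Z -> D
  P4: Q <- R -> H <- Z -> W -> D
  P5: Q <- R -> H <- Z -> D
  P6: Q <- R -> H <- W <- Z -> D
  P7: Q <- R -> H <- W -> D
That exhausts the simple backdoor paths. Count: 7.

7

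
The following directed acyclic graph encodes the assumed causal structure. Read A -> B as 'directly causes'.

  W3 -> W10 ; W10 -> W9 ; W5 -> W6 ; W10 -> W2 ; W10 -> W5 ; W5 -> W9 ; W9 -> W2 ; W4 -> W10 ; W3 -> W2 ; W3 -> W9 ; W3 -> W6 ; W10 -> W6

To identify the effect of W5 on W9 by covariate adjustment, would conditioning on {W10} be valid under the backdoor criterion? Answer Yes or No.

Yes

Backdoor paths from W5 to W9 (paths whose first edge points into W5):
  P1: W5 <- W10 <- W3 -> W9
  P2: W5 <- W10 <- W3 -> W2 <- W9
  P3: W5 <- W10 -> W6 <- W3 -> W9
  P4: W5 <- W10 -> W6 <- W3 -> W2 <- W9
  P5: W5 <- W10 -> W9
  P6: W5 <- W10 -> W2 <- W3 -> W9
  P7: W5 <- W10 -> W2 <- W9
Condition 1 (no descendant of W5 in the set): holds — descendants of W5 are {W2, W6, W9}; none are in {W10}.
Condition 2 (every backdoor path blocked by {W10}):
  P1: blocked at chain node W10 ∈ conditioning set.
  P2: blocked at chain node W10 ∈ conditioning set.
  P3: blocked at fork node W10 ∈ conditioning set.
  P4: blocked at fork node W10 ∈ conditioning set.
  P5: blocked at fork node W10 ∈ conditioning set.
  P6: blocked at fork node W10 ∈ conditioning set.
  P7: blocked at fork node W10 ∈ conditioning set.
{W10} satisfies the backdoor criterion.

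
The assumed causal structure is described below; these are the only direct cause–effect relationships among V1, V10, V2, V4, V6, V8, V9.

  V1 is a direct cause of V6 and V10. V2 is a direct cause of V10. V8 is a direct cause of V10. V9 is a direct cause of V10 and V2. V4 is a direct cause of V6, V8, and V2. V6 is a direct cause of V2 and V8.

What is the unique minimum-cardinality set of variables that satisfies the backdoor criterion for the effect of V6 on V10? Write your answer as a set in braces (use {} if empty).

{V1, V4}

Variables eligible for adjustment (non-descendants of V6, excluding V6 and V10): {V1, V4, V9}.
Backdoor paths from V6 to V10:
  P1: V6 <- V4 -> V2 <- V9 -> V10
  P2: V6 <- V4 -> V2 -> V10
  P3: V6 <- V4 -> V8 -> V10
  P4: V6 <- V1 -> V10
The empty set is not sufficient: P2 (V6 <- V4 -> V2 -> V10) has no collider blocking it and no conditioned non-collider, so it is open.
Try {V1, V4}:
  P1: blocked at fork node V4 ∈ conditioning set.
  P2: blocked at fork node V4 ∈ conditioning set.
  P3: blocked at fork node V4 ∈ conditioning set.
  P4: blocked at fork node V1 ∈ conditioning set.
{V1, V4} contains no descendant of V6 and blocks every backdoor path.
Every element of {V1, V4} is needed (dropping V1 leaves P4 open; dropping V4 leaves P2 open), so no proper subset is valid.
Among all size-2 subsets of the eligible variables, only {V1, V4} blocks every backdoor path, so it is the unique smallest valid adjustment set.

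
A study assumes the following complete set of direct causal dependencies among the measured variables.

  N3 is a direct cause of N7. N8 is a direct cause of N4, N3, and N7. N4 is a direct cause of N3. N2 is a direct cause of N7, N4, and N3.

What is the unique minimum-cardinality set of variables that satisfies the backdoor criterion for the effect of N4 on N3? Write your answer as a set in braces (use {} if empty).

{N2, N8}

Variables eligible for adjustment (non-descendants of N4, excluding N4 and N3): {N2, N8}.
Backdoor paths from N4 to N3:
  P1: N4 <- N2 -> N3
  P2: N4 <- N2 -> N7 <- N8 -> N3
  P3: N4 <- N2 -> N7 <- N3
  P4: N4 <- N8 -> N3
  P5: N4 <- N8 -> N7 <- N2 -> N3
  P6: N4 <- N8 -> N7 <- N3
The empty set is not sufficient: P1 (N4 <- N2 -> N3) has no collider blocking it and no conditioned non-collider, so it is open.
Try {N2, N8}:
  P1: blocked at fork node N2 ∈ conditioning set.
  P2: blocked at fork node N2 ∈ conditioning set.
  P3: blocked at fork node N2 ∈ conditioning set.
  P4: blocked at fork node N8 ∈ conditioning set.
  P5: blocked at fork node N8 ∈ conditioning set.
  P6: blocked at fork node N8 ∈ conditioning set.
{N2, N8} contains no descendant of N4 and blocks every backdoor path.
Every element of {N2, N8} is needed (dropping N2 leaves P1 open; dropping N8 leaves P4 open), so no proper subset is valid.
Among all size-2 subsets of the eligible variables, only {N2, N8} blocks every backdoor path, so it is the unique smallest valid adjustment set.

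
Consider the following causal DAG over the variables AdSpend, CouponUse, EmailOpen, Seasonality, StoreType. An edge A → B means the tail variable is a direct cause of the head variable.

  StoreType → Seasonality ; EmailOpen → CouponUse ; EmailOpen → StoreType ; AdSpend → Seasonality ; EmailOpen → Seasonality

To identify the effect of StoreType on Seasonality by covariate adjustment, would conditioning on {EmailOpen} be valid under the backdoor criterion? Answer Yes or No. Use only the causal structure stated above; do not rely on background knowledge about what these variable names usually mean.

Backdoor paths from StoreType to Seasonality (paths whose first edge points into StoreType):
  P1: StoreType <- EmailOpen -> Seasonality
Condition 1 (no descendant of StoreType in the set): holds — descendants of StoreType are {Seasonality}; none are in {EmailOpen}.
Condition 2 (every backdoor path blocked by {EmailOpen}):
  P1: blocked at fork node EmailOpen ∈ conditioning set.
{EmailOpen} satisfies the backdoor criterion.

Yes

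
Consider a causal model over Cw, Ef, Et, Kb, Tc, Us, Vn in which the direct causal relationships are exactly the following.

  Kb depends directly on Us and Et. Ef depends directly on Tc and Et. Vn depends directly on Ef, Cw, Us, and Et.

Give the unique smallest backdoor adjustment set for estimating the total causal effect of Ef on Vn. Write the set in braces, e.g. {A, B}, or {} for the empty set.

{Et}

Variables eligible for adjustment (non-descendants of Ef, excluding Ef and Vn): {Cw, Et, Kb, Tc, Us}.
Backdoor paths from Ef to Vn:
  P1: Ef <- Et -> Kb <- Us -> Vn
  P2: Ef <- Et -> Vn
The empty set is not sufficient: P2 (Ef <- Et -> Vn) has no collider blocking it and no conditioned non-collider, so it is open.
Try {Et}:
  P1: blocked at fork node Et ∈ conditioning set.
  P2: blocked at fork node Et ∈ conditioning set.
{Et} contains no descendant of Ef and blocks every backdoor path.
No other singleton works — e.g. {Cw} leaves P2 open — so {Et} is the unique smallest valid adjustment set.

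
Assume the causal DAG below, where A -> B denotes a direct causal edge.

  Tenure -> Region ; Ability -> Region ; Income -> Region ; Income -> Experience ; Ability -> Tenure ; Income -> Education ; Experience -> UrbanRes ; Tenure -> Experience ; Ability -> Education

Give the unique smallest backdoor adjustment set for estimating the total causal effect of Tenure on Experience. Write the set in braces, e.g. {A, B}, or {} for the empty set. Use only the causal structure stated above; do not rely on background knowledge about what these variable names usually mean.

{}

Variables eligible for adjustment (non-descendants of Tenure, excluding Tenure and Experience): {Ability, Education, Income}.
Backdoor paths from Tenure to Experience:
  P1: Tenure <- Ability -> Education <- Income -> Experience
  P2: Tenure <- Ability -> Region <- Income -> Experience
Each backdoor path contains an unconditioned collider, so every path is already blocked with the empty conditioning set:
  P1: blocked at collider Education (neither it nor any descendant is in the conditioning set).
  P2: blocked at collider Region (neither it nor any descendant is in the conditioning set).
The empty set is therefore the unique smallest valid set.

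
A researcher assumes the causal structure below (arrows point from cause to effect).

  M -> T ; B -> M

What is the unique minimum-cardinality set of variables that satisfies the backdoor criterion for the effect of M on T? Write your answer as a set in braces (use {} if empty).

Variables eligible for adjustment (non-descendants of M, excluding M and T): {B}.
Backdoor paths from M to T:
  (none)
With no backdoor paths the empty set already satisfies the criterion, and it is trivially minimal.

{}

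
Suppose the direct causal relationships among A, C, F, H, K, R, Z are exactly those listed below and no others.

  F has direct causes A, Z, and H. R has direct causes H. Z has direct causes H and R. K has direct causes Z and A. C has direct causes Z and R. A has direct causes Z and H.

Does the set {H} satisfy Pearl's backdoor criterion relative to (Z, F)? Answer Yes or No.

Yes

Backdoor paths from Z to F (paths whose first edge points into Z):
  P1: Z <- H -> A -> F
  P2: Z <- H -> F
  P3: Z <- R <- H -> A -> F
  P4: Z <- R <- H -> F
Condition 1 (no descendant of Z in the set): holds — descendants of Z are {A, C, F, K}; none are in {H}.
Condition 2 (every backdoor path blocked by {H}):
  P1: blocked at fork node H ∈ conditioning set.
  P2: blocked at fork node H ∈ conditioning set.
  P3: blocked at fork node H ∈ conditioning set.
  P4: blocked at fork node H ∈ conditioning set.
{H} satisfies the backdoor criterion.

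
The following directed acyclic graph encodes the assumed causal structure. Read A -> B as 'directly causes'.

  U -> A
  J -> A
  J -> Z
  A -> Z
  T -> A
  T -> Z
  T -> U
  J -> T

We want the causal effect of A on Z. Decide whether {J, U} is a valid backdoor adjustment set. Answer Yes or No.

Backdoor paths from A to Z (paths whose first edge points into A):
  P1: A <- J -> T -> Z
  P2: A <- J -> Z
  P3: A <- T <- J -> Z
  P4: A <- T -> Z
  P5: A <- U <- T <- J -> Z
  P6: A <- U <- T -> Z
Condition 1 (no descendant of A in the set): holds — descendants of A are {Z}; none are in {J, U}.
Condition 2 (every backdoor path blocked by {J, U}):
  P1: blocked at fork node J ∈ conditioning set.
  P2: blocked at fork node J ∈ conditioning set.
  P3: blocked at fork node J ∈ conditioning set.
  P4: open — no interior node is in the conditioning set.
  P5: blocked at chain node U ∈ conditioning set.
  P6: blocked at chain node U ∈ conditioning set.
{J, U} does not satisfy the backdoor criterion.

No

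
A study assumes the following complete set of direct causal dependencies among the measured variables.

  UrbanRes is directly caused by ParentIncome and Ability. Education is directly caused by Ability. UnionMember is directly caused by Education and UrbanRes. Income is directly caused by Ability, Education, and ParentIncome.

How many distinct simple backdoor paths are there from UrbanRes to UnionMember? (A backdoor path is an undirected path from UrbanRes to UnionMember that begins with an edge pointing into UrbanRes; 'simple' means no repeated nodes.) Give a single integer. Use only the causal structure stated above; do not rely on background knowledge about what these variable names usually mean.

A backdoor path from UrbanRes to UnionMember is any simple undirected path whose first edge points into UrbanRes (i.e. leaves UrbanRes via a parent).
Parents of UrbanRes: {Ability, ParentIncome}.
Enumerating:
  P1: UrbanRes <- Ability -> Education -> UnionMember
  P2: UrbanRes <- Ability -> Income <- Education -> UnionMember
  P3: UrbanRes <- ParentIncome -> Income <- Ability -> Education -> UnionMember
  P4: UrbanRes <- ParentIncome -> Income <- Education -> UnionMember
That exhausts the simple backdoor paths. Count: 4.

4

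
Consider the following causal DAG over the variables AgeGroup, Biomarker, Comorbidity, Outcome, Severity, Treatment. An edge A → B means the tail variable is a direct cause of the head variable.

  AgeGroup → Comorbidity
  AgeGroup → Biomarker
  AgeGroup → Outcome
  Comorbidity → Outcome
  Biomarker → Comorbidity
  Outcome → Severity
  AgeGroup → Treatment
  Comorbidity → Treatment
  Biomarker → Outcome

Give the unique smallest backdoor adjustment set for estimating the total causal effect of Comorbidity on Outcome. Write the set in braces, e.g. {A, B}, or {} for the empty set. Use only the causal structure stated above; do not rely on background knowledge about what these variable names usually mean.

Variables eligible for adjustment (non-descendants of Comorbidity, excluding Comorbidity and Outcome): {AgeGroup, Biomarker}.
Backdoor paths from Comorbidity to Outcome:
  P1: Comorbidity <- AgeGroup -> Biomarker -> Outcome
  P2: Comorbidity <- AgeGroup -> Outcome
  P3: Comorbidity <- Biomarker <- AgeGroup -> Outcome
  P4: Comorbidity <- Biomarker -> Outcome
The empty set is not sufficient: P1 (Comorbidity <- AgeGroup -> Biomarker -> Outcome) has no collider blocking it and no conditioned non-collider, so it is open.
Try {AgeGroup, Biomarker}:
  P1: blocked at fork node AgeGroup ∈ conditioning set.
  P2: blocked at fork node AgeGroup ∈ conditioning set.
  P3: blocked at chain node Biomarker ∈ conditioning set.
  P4: blocked at fork node Biomarker ∈ conditioning set.
{AgeGroup, Biomarker} contains no descendant of Comorbidity and blocks every backdoor path.
Every element of {AgeGroup, Biomarker} is needed (dropping AgeGroup leaves P2 open; dropping Biomarker leaves P4 open), so no proper subset is valid.
Among all size-2 subsets of the eligible variables, only {AgeGroup, Biomarker} blocks every backdoor path, so it is the unique smallest valid adjustment set.

{AgeGroup, Biomarker}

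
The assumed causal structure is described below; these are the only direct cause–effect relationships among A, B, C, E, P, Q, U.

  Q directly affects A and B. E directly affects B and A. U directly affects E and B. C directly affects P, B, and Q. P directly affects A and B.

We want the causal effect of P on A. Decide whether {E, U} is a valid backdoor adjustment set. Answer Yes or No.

No

Backdoor paths from P to A (paths whose first edge points into P):
  P1: P <- C -> Q -> A
  P2: P <- C -> Q -> B <- U -> E -> A
  P3: P <- C -> Q -> B <- E -> A
  P4: P <- C -> B <- U -> E -> A
  P5: P <- C -> B <- Q -> A
  P6: P <- C -> B <- E -> A
Condition 1 (no descendant of P in the set): holds — descendants of P are {A, B}; none are in {E, U}.
Condition 2 (every backdoor path blocked by {E, U}):
  P1: open — no interior node is in the conditioning set.
  P2: blocked at collider B (neither it nor any descendant is in the conditioning set).
  P3: blocked at collider B (neither it nor any descendant is in the conditioning set).
  P4: blocked at collider B (neither it nor any descendant is in the conditioning set).
  P5: blocked at collider B (neither it nor any descendant is in the conditioning set).
  P6: blocked at collider B (neither it nor any descendant is in the conditioning set).
{E, U} does not satisfy the backdoor criterion.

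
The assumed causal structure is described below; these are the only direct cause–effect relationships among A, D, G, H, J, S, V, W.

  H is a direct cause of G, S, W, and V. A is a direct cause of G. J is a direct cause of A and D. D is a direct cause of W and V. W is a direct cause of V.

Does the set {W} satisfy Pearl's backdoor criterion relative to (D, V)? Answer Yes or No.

Backdoor paths from D to V (paths whose first edge points into D):
  P1: D <- J -> A -> G <- H -> W -> V
  P2: D <- J -> A -> G <- H -> V
Condition 1 (no descendant of D in the set): FAILS — W is a descendant of D.
Condition 2 (every backdoor path blocked by {W}):
  P1: blocked at collider G (neither it nor any descendant is in the conditioning set).
  P2: blocked at collider G (neither it nor any descendant is in the conditioning set).
{W} does not satisfy the backdoor criterion.

No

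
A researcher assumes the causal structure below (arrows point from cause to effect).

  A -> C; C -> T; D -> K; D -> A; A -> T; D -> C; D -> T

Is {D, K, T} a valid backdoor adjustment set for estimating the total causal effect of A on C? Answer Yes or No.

No

Backdoor paths from A to C (paths whose first edge points into A):
  P1: A <- D -> C
  P2: A <- D -> T <- C
Condition 1 (no descendant of A in the set): FAILS — T is a descendant of A.
Condition 2 (every backdoor path blocked by {D, K, T}):
  P1: blocked at fork node D ∈ conditioning set.
  P2: blocked at fork node D ∈ conditioning set.
{D, K, T} does not satisfy the backdoor criterion.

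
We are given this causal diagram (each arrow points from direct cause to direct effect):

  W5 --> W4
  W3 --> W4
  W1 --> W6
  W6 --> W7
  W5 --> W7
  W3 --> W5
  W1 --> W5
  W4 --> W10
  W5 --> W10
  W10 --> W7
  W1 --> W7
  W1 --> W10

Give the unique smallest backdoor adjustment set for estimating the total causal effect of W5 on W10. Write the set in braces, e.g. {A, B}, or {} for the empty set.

{W1, W3}

Variables eligible for adjustment (non-descendants of W5, excluding W5 and W10): {W1, W3, W6}.
Backdoor paths from W5 to W10:
  P1: W5 <- W1 -> W10
  P2: W5 <- W1 -> W6 -> W7 <- W10
  P3: W5 <- W1 -> W7 <- W10
  P4: W5 <- W3 -> W4 -> W10
The empty set is not sufficient: P1 (W5 <- W1 -> W10) has no collider blocking it and no conditioned non-collider, so it is open.
Try {W1, W3}:
  P1: blocked at fork node W1 ∈ conditioning set.
  P2: blocked at fork node W1 ∈ conditioning set.
  P3: blocked at fork node W1 ∈ conditioning set.
  P4: blocked at fork node W3 ∈ conditioning set.
{W1, W3} contains no descendant of W5 and blocks every backdoor path.
Every element of {W1, W3} is needed (dropping W1 leaves P1 open; dropping W3 leaves P4 open), so no proper subset is valid.
Among all size-2 subsets of the eligible variables, only {W1, W3} blocks every backdoor path, so it is the unique smallest valid adjustment set.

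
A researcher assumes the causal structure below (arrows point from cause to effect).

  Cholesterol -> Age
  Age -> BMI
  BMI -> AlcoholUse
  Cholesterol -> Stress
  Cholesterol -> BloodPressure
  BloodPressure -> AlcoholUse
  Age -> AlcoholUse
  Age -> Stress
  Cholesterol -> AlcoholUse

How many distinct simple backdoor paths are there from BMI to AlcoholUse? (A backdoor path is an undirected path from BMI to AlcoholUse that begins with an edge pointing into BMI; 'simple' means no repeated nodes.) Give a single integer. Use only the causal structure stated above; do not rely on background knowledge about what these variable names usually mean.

A backdoor path from BMI to AlcoholUse is any simple undirected path whose first edge points into BMI (i.e. leaves BMI via a parent).
Parents of BMI: {Age}.
Enumerating:
  P1: BMI <- Age <- Cholesterol -> BloodPressure -> AlcoholUse
  P2: BMI <- Age <- Cholesterol -> AlcoholUse
  P3: BMI <- Age -> Stress <- Cholesterol -> BloodPressure -> AlcoholUse
  P4: BMI <- Age -> Stress <- Cholesterol -> AlcoholUse
  P5: BMI <- Age -> AlcoholUse
That exhausts the simple backdoor paths. Count: 5.

5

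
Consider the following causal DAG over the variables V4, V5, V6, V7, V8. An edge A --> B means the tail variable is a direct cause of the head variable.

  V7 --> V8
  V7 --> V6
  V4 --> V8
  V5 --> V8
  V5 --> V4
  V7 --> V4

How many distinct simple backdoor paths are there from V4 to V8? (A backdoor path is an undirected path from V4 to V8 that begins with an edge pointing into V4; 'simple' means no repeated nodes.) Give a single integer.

2

A backdoor path from V4 to V8 is any simple undirected path whose first edge points into V4 (i.e. leaves V4 via a parent).
Parents of V4: {V5, V7}.
Enumerating:
  P1: V4 <- V7 -> V8
  P2: V4 <- V5 -> V8
That exhausts the simple backdoor paths. Count: 2.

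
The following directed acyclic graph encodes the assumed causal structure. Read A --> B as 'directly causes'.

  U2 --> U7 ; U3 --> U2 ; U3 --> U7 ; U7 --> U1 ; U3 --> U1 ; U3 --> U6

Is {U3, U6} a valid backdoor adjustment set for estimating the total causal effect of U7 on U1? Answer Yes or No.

Yes

Backdoor paths from U7 to U1 (paths whose first edge points into U7):
  P1: U7 <- U3 -> U1
  P2: U7 <- U2 <- U3 -> U1
Condition 1 (no descendant of U7 in the set): holds — descendants of U7 are {U1}; none are in {U3, U6}.
Condition 2 (every backdoor path blocked by {U3, U6}):
  P1: blocked at fork node U3 ∈ conditioning set.
  P2: blocked at fork node U3 ∈ conditioning set.
{U3, U6} satisfies the backdoor criterion.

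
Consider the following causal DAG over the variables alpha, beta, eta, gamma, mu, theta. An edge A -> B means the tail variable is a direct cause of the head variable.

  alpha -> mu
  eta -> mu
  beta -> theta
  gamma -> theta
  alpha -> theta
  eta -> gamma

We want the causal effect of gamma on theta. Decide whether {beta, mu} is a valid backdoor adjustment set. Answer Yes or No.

No

Backdoor paths from gamma to theta (paths whose first edge points into gamma):
  P1: gamma <- eta -> mu <- alpha -> theta
Condition 1 (no descendant of gamma in the set): holds — descendants of gamma are {theta}; none are in {beta, mu}.
Condition 2 (every backdoor path blocked by {beta, mu}):
  P1: open — collider(s) mu are conditioned on (or have a conditioned descendant) and no non-collider on the path is in the set.
{beta, mu} does not satisfy the backdoor criterion.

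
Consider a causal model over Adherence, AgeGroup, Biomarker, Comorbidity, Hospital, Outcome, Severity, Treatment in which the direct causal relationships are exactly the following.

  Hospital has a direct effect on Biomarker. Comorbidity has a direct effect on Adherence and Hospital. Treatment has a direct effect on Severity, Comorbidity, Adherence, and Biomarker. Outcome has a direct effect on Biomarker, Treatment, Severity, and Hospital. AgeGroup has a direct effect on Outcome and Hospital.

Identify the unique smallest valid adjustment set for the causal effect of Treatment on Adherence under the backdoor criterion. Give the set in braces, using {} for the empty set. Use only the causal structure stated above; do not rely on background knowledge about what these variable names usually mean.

Variables eligible for adjustment (non-descendants of Treatment, excluding Treatment and Adherence): {AgeGroup, Outcome}.
Backdoor paths from Treatment to Adherence:
  P1: Treatment <- Outcome <- AgeGroup -> Hospital <- Comorbidity -> Adherence
  P2: Treatment <- Outcome -> Hospital <- Comorbidity -> Adherence
  P3: Treatment <- Outcome -> Biomarker <- Hospital <- Comorbidity -> Adherence
Each backdoor path contains an unconditioned collider, so every path is already blocked with the empty conditioning set:
  P1: blocked at collider Hospital (neither it nor any descendant is in the conditioning set).
  P2: blocked at collider Hospital (neither it nor any descendant is in the conditioning set).
  P3: blocked at collider Biomarker (neither it nor any descendant is in the conditioning set).
The empty set is therefore the unique smallest valid set.

{}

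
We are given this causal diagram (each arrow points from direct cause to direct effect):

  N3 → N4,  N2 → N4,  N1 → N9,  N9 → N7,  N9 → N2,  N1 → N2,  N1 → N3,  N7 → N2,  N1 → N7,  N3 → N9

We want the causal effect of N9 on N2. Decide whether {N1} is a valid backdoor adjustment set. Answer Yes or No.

Yes

Backdoor paths from N9 to N2 (paths whose first edge points into N9):
  P1: N9 <- N1 -> N3 -> N4 <- N2
  P2: N9 <- N1 -> N7 -> N2
  P3: N9 <- N1 -> N2
  P4: N9 <- N3 <- N1 -> N7 -> N2
  P5: N9 <- N3 <- N1 -> N2
  P6: N9 <- N3 -> N4 <- N2
Condition 1 (no descendant of N9 in the set): holds — descendants of N9 are {N2, N4, N7}; none are in {N1}.
Condition 2 (every backdoor path blocked by {N1}):
  P1: blocked at fork node N1 ∈ conditioning set.
  P2: blocked at fork node N1 ∈ conditioning set.
  P3: blocked at fork node N1 ∈ conditioning set.
  P4: blocked at fork node N1 ∈ conditioning set.
  P5: blocked at fork node N1 ∈ conditioning set.
  P6: blocked at collider N4 (neither it nor any descendant is in the conditioning set).
{N1} satisfies the backdoor criterion.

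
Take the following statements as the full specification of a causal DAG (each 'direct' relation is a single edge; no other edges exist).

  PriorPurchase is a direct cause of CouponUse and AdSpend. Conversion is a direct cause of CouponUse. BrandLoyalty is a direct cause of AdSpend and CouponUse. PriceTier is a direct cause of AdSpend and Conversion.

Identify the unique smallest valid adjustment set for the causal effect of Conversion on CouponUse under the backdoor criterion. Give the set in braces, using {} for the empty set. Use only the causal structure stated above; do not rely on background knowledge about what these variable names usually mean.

Variables eligible for adjustment (non-descendants of Conversion, excluding Conversion and CouponUse): {AdSpend, BrandLoyalty, PriceTier, PriorPurchase}.
Backdoor paths from Conversion to CouponUse:
  P1: Conversion <- PriceTier -> AdSpend <- PriorPurchase -> CouponUse
  P2: Conversion <- PriceTier -> AdSpend <- BrandLoyalty -> CouponUse
Each backdoor path contains an unconditioned collider, so every path is already blocked with the empty conditioning set:
  P1: blocked at collider AdSpend (neither it nor any descendant is in the conditioning set).
  P2: blocked at collider AdSpend (neither it nor any descendant is in the conditioning set).
The empty set is therefore the unique smallest valid set.

{}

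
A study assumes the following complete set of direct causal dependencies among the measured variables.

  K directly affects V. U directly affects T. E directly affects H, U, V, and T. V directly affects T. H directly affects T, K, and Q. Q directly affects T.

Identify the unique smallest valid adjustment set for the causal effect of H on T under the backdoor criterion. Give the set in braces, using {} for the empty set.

{E}

Variables eligible for adjustment (non-descendants of H, excluding H and T): {E, U}.
Backdoor paths from H to T:
  P1: H <- E -> U -> T
  P2: H <- E -> V -> T
  P3: H <- E -> T
The empty set is not sufficient: P1 (H <- E -> U -> T) has no collider blocking it and no conditioned non-collider, so it is open.
Try {E}:
  P1: blocked at fork node E ∈ conditioning set.
  P2: blocked at fork node E ∈ conditioning set.
  P3: blocked at fork node E ∈ conditioning set.
{E} contains no descendant of H and blocks every backdoor path.
No other singleton works — e.g. {U} leaves P2 open — so {E} is the unique smallest valid adjustment set.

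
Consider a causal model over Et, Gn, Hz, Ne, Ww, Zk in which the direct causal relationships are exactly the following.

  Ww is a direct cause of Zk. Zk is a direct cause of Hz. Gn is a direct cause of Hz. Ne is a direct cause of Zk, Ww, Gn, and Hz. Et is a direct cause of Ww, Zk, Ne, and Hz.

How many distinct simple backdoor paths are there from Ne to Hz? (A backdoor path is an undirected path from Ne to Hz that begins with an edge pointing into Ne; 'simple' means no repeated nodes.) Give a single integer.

3

A backdoor path from Ne to Hz is any simple undirected path whose first edge points into Ne (i.e. leaves Ne via a parent).
Parents of Ne: {Et}.
Enumerating:
  P1: Ne <- Et -> Ww -> Zk -> Hz
  P2: Ne <- Et -> Zk -> Hz
  P3: Ne <- Et -> Hz
That exhausts the simple backdoor paths. Count: 3.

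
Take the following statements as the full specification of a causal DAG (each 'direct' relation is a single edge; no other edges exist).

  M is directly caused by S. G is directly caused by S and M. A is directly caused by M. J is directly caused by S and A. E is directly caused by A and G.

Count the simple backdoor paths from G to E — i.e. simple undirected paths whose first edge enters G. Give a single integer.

A backdoor path from G to E is any simple undirected path whose first edge points into G (i.e. leaves G via a parent).
Parents of G: {M, S}.
Enumerating:
  P1: G <- S -> M -> A -> E
  P2: G <- S -> J <- A -> E
  P3: G <- M <- S -> J <- A -> E
  P4: G <- M -> A -> E
That exhausts the simple backdoor paths. Count: 4.

4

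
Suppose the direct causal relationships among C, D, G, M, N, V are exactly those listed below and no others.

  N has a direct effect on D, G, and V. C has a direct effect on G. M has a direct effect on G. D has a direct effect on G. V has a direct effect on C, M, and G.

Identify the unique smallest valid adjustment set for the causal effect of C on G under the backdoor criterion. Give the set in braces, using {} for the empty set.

{V}

Variables eligible for adjustment (non-descendants of C, excluding C and G): {D, M, N, V}.
Backdoor paths from C to G:
  P1: C <- V <- N -> D -> G
  P2: C <- V <- N -> G
  P3: C <- V -> M -> G
  P4: C <- V -> G
The empty set is not sufficient: P1 (C <- V <- N -> D -> G) has no collider blocking it and no conditioned non-collider, so it is open.
Try {V}:
  P1: blocked at chain node V ∈ conditioning set.
  P2: blocked at chain node V ∈ conditioning set.
  P3: blocked at fork node V ∈ conditioning set.
  P4: blocked at fork node V ∈ conditioning set.
{V} contains no descendant of C and blocks every backdoor path.
No other singleton works — e.g. {N} leaves P3 open — so {V} is the unique smallest valid adjustment set.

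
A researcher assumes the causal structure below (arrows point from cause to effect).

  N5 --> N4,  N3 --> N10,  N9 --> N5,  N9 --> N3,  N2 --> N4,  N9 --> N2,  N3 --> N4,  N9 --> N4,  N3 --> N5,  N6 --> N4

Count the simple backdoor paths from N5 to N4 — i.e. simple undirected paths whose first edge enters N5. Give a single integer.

6

A backdoor path from N5 to N4 is any simple undirected path whose first edge points into N5 (i.e. leaves N5 via a parent).
Parents of N5: {N3, N9}.
Enumerating:
  P1: N5 <- N9 -> N3 -> N4
  P2: N5 <- N9 -> N2 -> N4
  P3: N5 <- N9 -> N4
  P4: N5 <- N3 <- N9 -> N2 -> N4
  P5: N5 <- N3 <- N9 -> N4
  P6: N5 <- N3 -> N4
That exhausts the simple backdoor paths. Count: 6.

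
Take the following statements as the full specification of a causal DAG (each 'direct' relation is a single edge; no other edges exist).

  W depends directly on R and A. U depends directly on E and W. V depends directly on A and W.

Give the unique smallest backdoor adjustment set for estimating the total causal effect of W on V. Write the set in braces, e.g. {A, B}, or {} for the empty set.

Variables eligible for adjustment (non-descendants of W, excluding W and V): {A, E, R}.
Backdoor paths from W to V:
  P1: W <- A -> V
The empty set is not sufficient: P1 (W <- A -> V) has no collider blocking it and no conditioned non-collider, so it is open.
Try {A}:
  P1: blocked at fork node A ∈ conditioning set.
{A} contains no descendant of W and blocks every backdoor path.
No other singleton works — e.g. {R} leaves P1 open — so {A} is the unique smallest valid adjustment set.

{A}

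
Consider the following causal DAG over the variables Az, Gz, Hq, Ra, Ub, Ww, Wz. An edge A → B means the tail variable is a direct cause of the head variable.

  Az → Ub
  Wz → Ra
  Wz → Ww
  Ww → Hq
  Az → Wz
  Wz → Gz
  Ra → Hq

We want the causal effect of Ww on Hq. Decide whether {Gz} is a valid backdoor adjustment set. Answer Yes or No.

No

Backdoor paths from Ww to Hq (paths whose first edge points into Ww):
  P1: Ww <- Wz -> Ra -> Hq
Condition 1 (no descendant of Ww in the set): holds — descendants of Ww are {Hq}; none are in {Gz}.
Condition 2 (every backdoor path blocked by {Gz}):
  P1: open — no interior node is in the conditioning set.
{Gz} does not satisfy the backdoor criterion.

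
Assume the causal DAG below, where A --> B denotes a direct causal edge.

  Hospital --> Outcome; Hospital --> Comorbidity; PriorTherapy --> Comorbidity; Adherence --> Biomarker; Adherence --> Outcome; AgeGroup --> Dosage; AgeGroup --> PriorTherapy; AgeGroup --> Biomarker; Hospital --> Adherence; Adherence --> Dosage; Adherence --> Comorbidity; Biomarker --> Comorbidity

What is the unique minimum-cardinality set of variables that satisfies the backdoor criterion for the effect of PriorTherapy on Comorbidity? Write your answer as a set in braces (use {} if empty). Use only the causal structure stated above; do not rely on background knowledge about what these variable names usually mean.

Variables eligible for adjustment (non-descendants of PriorTherapy, excluding PriorTherapy and Comorbidity): {Adherence, AgeGroup, Biomarker, Dosage, Hospital, Outcome}.
Backdoor paths from PriorTherapy to Comorbidity:
  P1: PriorTherapy <- AgeGroup -> Dosage <- Adherence <- Hospital -> Comorbidity
  P2: PriorTherapy <- AgeGroup -> Dosage <- Adherence -> Outcome <- Hospital -> Comorbidity
  P3: PriorTherapy <- AgeGroup -> Dosage <- Adherence -> Biomarker -> Comorbidity
  P4: PriorTherapy <- AgeGroup -> Dosage <- Adherence -> Comorbidity
  P5: PriorTherapy <- AgeGroup -> Biomarker <- Adherence <- Hospital -> Comorbidity
  P6: PriorTherapy <- AgeGroup -> Biomarker <- Adherence -> Outcome <- Hospital -> Comorbidity
  P7: PriorTherapy <- AgeGroup -> Biomarker <- Adherence -> Comorbidity
  P8: PriorTherapy <- AgeGroup -> Biomarker -> Comorbidity
The empty set is not sufficient: P8 (PriorTherapy <- AgeGroup -> Biomarker -> Comorbidity) has no collider blocking it and no conditioned non-collider, so it is open.
Try {AgeGroup}:
  P1: blocked at fork node AgeGroup ∈ conditioning set.
  P2: blocked at fork node AgeGroup ∈ conditioning set.
  P3: blocked at fork node AgeGroup ∈ conditioning set.
  P4: blocked at fork node AgeGroup ∈ conditioning set.
  P5: blocked at fork node AgeGroup ∈ conditioning set.
  P6: blocked at fork node AgeGroup ∈ conditioning set.
  P7: blocked at fork node AgeGroup ∈ conditioning set.
  P8: blocked at fork node AgeGroup ∈ conditioning set.
{AgeGroup} contains no descendant of PriorTherapy and blocks every backdoor path.
No other singleton works — e.g. {Hospital} leaves P8 open — so {AgeGroup} is the unique smallest valid adjustment set.

{AgeGroup}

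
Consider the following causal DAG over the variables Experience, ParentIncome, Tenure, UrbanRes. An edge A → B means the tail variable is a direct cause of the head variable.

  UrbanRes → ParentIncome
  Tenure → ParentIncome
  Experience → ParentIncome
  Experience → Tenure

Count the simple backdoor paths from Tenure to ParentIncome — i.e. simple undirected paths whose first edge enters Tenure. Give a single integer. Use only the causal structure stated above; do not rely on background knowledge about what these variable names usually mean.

1

A backdoor path from Tenure to ParentIncome is any simple undirected path whose first edge points into Tenure (i.e. leaves Tenure via a parent).
Parents of Tenure: {Experience}.
Enumerating:
  P1: Tenure <- Experience -> ParentIncome
That exhausts the simple backdoor paths. Count: 1.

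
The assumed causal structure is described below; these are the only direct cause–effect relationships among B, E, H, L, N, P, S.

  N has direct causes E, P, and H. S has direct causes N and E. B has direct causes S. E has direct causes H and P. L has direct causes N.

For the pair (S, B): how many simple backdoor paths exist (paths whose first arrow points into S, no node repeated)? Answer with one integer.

A backdoor path from S to B is any simple undirected path whose first edge points into S (i.e. leaves S via a parent).
Parents of S: {E, N}.
No simple path from any parent of S reaches B without revisiting S, so there are no backdoor paths.

0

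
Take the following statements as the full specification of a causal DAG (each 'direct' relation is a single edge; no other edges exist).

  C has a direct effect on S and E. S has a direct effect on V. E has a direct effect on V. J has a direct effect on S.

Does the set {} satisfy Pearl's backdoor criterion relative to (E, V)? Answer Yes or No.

No

Backdoor paths from E to V (paths whose first edge points into E):
  P1: E <- C -> S -> V
Condition 1 (no descendant of E in the set): holds — descendants of E are {V}; none are in {}.
Condition 2 (every backdoor path blocked by {}):
  P1: open — no interior node is in the conditioning set.
{} does not satisfy the backdoor criterion.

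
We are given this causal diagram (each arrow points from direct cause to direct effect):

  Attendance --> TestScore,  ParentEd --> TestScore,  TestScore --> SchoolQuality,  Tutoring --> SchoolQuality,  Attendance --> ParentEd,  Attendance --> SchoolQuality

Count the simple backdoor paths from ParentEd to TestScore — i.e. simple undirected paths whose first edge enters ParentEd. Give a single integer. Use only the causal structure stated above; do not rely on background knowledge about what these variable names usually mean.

2

A backdoor path from ParentEd to TestScore is any simple undirected path whose first edge points into ParentEd (i.e. leaves ParentEd via a parent).
Parents of ParentEd: {Attendance}.
Enumerating:
  P1: ParentEd <- Attendance -> TestScore
  P2: ParentEd <- Attendance -> SchoolQuality <- TestScore
That exhausts the simple backdoor paths. Count: 2.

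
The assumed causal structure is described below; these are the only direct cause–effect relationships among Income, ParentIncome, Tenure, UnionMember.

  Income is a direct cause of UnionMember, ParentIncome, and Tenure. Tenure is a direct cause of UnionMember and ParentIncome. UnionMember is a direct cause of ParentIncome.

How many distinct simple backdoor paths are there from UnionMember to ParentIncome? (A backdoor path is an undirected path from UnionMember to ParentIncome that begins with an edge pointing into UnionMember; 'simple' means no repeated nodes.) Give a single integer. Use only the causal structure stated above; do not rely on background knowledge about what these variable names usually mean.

A backdoor path from UnionMember to ParentIncome is any simple undirected path whose first edge points into UnionMember (i.e. leaves UnionMember via a parent).
Parents of UnionMember: {Income, Tenure}.
Enumerating:
  P1: UnionMember <- Income -> Tenure -> ParentIncome
  P2: UnionMember <- Income -> ParentIncome
  P3: UnionMember <- Tenure <- Income -> ParentIncome
  P4: UnionMember <- Tenure -> ParentIncome
That exhausts the simple backdoor paths. Count: 4.

4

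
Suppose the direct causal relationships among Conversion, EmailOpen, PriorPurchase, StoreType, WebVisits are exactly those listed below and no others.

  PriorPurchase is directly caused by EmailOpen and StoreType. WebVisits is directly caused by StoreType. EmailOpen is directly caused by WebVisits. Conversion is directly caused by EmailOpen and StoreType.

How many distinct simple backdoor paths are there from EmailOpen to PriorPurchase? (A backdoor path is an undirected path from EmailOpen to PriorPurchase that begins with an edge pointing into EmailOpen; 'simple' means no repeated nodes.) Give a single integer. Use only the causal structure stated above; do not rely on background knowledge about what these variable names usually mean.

1

A backdoor path from EmailOpen to PriorPurchase is any simple undirected path whose first edge points into EmailOpen (i.e. leaves EmailOpen via a parent).
Parents of EmailOpen: {WebVisits}.
Enumerating:
  P1: EmailOpen <- WebVisits <- StoreType -> PriorPurchase
That exhausts the simple backdoor paths. Count: 1.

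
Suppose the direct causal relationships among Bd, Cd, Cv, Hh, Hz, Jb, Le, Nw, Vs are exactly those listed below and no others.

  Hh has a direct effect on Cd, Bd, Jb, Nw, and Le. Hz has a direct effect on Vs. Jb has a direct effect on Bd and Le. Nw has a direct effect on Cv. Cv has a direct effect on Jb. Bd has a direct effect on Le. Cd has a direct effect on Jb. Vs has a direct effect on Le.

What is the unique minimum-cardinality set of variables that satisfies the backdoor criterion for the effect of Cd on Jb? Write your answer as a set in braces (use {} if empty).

{Hh}

Variables eligible for adjustment (non-descendants of Cd, excluding Cd and Jb): {Cv, Hh, Hz, Nw, Vs}.
Backdoor paths from Cd to Jb:
  P1: Cd <- Hh -> Nw -> Cv -> Jb
  P2: Cd <- Hh -> Jb
  P3: Cd <- Hh -> Bd <- Jb
  P4: Cd <- Hh -> Bd -> Le <- Jb
  P5: Cd <- Hh -> Le <- Jb
  P6: Cd <- Hh -> Le <- Bd <- Jb
The empty set is not sufficient: P1 (Cd <- Hh -> Nw -> Cv -> Jb) has no collider blocking it and no conditioned non-collider, so it is open.
Try {Hh}:
  P1: blocked at fork node Hh ∈ conditioning set.
  P2: blocked at fork node Hh ∈ conditioning set.
  P3: blocked at fork node Hh ∈ conditioning set.
  P4: blocked at fork node Hh ∈ conditioning set.
  P5: blocked at fork node Hh ∈ conditioning set.
  P6: blocked at fork node Hh ∈ conditioning set.
{Hh} contains no descendant of Cd and blocks every backdoor path.
No other singleton works — e.g. {Nw} leaves P2 open — so {Hh} is the unique smallest valid adjustment set.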